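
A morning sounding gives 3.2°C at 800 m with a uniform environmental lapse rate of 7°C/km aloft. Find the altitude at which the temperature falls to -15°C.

3400 m

Height above start = (3.2 − (-15)) / 7 = 2.6 km
Altitude = 800 m + 2600 m = 3400 m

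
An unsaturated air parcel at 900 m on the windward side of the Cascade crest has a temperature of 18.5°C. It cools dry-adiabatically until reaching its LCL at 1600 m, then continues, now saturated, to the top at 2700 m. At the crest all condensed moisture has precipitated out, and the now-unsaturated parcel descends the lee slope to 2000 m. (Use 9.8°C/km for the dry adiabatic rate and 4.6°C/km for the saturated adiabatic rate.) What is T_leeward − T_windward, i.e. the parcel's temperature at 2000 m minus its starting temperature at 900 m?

900 → 1600 m (dry, 9.8°C/km): ΔT = -9.8 × 0.7 = -6.86°C → T = 11.64°C
1600 → 2700 m (saturated, 4.6°C/km): ΔT = -4.6 × 1.1 = -5.06°C → T = 6.58°C
2700 → 2000 m (dry descent, 9.8°C/km): ΔT = +9.8 × 0.7 = +6.86°C → T = 13.44°C
Net change vs windward start: 13.44 − 18.5 = -5.06°C

-5.06°C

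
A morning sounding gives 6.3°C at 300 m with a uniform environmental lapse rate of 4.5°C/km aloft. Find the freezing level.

Height above start = (6.3 − 0) / 4.5 = 1.4 km
Altitude = 300 m + 1400 m = 1700 m

1700 m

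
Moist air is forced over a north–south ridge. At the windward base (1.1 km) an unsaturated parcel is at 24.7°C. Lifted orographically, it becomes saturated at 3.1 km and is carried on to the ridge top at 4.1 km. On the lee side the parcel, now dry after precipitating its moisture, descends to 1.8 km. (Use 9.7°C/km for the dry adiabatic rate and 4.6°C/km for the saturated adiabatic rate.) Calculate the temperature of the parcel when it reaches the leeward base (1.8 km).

From 1100 m to 3100 m (dry): cools by 9.7 × 2 = 19.4°C, giving 5.3°C.
From 3100 m to 4100 m (saturated): cools by 4.6 × 1 = 4.6°C, giving 0.7°C.
From 4100 m to 1800 m (dry descent): warms by 9.7 × 2.3 = 22.31°C, giving 23.01°C.

23.01°C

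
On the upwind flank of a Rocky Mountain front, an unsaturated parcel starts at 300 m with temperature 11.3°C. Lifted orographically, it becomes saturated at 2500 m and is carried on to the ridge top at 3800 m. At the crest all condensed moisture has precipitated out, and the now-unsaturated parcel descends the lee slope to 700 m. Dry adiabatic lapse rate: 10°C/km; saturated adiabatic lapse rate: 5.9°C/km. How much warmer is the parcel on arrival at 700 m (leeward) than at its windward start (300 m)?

+1.33°C

Dry to 2500 m: -10 × 2.2 km = -22°C, so T = -10.7°C.
Saturated to 3800 m: -5.9 × 1.3 km = -7.67°C, so T = -18.37°C.
Dry descent to 700 m: +10 × 3.1 km = +31°C, so T = 12.63°C.
Net change vs windward start: 12.63 − 11.3 = +1.33°C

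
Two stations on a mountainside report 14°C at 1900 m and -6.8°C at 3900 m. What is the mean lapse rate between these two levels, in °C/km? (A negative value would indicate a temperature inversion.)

10.4°C/km

Γ = −ΔT/Δz = (14 − (-6.8)) / (3900 − 1900) m
  = 20.8°C / 2 km = 10.4°C/km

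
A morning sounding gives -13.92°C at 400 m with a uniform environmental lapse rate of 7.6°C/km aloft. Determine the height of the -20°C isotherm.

Height above start = (-13.92 − (-20)) / 7.6 = 0.8 km
Altitude = 400 m + 800 m = 1200 m

1200 m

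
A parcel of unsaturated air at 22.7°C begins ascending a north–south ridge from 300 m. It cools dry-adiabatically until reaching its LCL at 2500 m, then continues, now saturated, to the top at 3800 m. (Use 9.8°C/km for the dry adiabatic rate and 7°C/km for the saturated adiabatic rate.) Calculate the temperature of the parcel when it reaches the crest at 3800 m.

Dry to 2500 m: -9.8 × 2.2 km = -21.56°C, so T = 1.14°C.
Saturated to 3800 m: -7 × 1.3 km = -9.1°C, so T = -7.96°C.

-7.96°C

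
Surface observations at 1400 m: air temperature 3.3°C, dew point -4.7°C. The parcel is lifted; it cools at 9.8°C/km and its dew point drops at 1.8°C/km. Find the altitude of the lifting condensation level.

T and T_d converge at 9.8 − 1.8 = 8°C per km
Height above start = (3.3 − (-4.7)) / 8 = 1 km
LCL altitude = 1400 m + 1000 m = 2400 m

2400 m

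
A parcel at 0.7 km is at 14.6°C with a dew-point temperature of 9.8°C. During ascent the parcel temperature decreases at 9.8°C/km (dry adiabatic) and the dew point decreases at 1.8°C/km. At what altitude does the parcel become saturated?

T and T_d converge at 9.8 − 1.8 = 8°C per km
Height above start = (14.6 − 9.8) / 8 = 0.6 km
LCL altitude = 700 m + 600 m = 1300 m

1.3 km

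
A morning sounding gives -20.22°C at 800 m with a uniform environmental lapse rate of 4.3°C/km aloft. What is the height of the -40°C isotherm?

Height above start = (-20.22 − (-40)) / 4.3 = 4.6 km
Altitude = 800 m + 4600 m = 5400 m

5400 m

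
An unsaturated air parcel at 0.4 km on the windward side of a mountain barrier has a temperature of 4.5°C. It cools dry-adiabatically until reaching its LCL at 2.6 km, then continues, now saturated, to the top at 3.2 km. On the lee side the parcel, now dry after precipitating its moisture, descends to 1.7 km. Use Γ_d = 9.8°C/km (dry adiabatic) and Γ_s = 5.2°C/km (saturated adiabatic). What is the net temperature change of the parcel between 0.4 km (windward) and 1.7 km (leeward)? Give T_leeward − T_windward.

Dry to 2600 m: -9.8 × 2.2 km = -21.56°C, so T = -17.06°C.
Saturated to 3200 m: -5.2 × 0.6 km = -3.12°C, so T = -20.18°C.
Dry descent to 1700 m: +9.8 × 1.5 km = +14.7°C, so T = -5.48°C.
Net change vs windward start: -5.48 − 4.5 = -9.98°C

-9.98°C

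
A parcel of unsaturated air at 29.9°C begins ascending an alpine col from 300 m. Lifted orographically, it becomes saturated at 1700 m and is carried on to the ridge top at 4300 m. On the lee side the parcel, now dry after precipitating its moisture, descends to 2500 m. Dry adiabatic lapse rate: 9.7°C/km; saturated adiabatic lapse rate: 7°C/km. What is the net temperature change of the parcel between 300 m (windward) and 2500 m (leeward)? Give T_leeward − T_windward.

Dry to 1700 m: -9.7 × 1.4 km = -13.58°C, so T = 16.32°C.
Saturated to 4300 m: -7 × 2.6 km = -18.2°C, so T = -1.88°C.
Dry descent to 2500 m: +9.7 × 1.8 km = +17.46°C, so T = 15.58°C.
Net change vs windward start: 15.58 − 29.9 = -14.32°C

-14.32°C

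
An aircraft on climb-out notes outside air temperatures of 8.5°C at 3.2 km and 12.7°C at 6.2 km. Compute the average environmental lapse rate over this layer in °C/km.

Γ = −ΔT/Δz = (8.5 − 12.7) / (6200 − 3200) m
  = -4.2°C / 3 km = -1.4°C/km

-1.4°C/km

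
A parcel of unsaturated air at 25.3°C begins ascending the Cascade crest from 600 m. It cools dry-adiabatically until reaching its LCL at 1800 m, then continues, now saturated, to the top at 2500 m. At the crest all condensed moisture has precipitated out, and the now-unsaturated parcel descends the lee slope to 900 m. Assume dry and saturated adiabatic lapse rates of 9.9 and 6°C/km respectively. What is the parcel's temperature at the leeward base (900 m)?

600 → 1800 m (dry, 9.9°C/km): ΔT = -9.9 × 1.2 = -11.88°C → T = 13.42°C
1800 → 2500 m (saturated, 6°C/km): ΔT = -6 × 0.7 = -4.2°C → T = 9.22°C
2500 → 900 m (dry descent, 9.9°C/km): ΔT = +9.9 × 1.6 = +15.84°C → T = 25.06°C

25.06°C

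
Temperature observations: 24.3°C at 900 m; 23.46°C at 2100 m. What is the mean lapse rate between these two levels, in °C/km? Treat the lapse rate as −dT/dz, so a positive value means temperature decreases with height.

0.7°C/km

Γ = −ΔT/Δz = (24.3 − 23.46) / (2100 − 900) m
  = 0.84°C / 1.2 km = 0.7°C/km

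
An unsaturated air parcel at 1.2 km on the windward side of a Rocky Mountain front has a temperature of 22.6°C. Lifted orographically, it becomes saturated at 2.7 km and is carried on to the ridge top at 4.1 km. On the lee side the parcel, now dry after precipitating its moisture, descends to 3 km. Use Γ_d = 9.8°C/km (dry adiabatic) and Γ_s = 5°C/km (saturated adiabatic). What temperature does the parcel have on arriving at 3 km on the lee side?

Dry to 2700 m: -9.8 × 1.5 km = -14.7°C, so T = 7.9°C.
Saturated to 4100 m: -5 × 1.4 km = -7°C, so T = 0.9°C.
Dry descent to 3000 m: +9.8 × 1.1 km = +10.78°C, so T = 11.68°C.

11.68°C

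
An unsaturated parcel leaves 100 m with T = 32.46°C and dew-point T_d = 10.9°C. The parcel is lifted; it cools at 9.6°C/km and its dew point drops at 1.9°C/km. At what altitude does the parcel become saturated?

2900 m

T and T_d converge at 9.6 − 1.9 = 7.7°C per km
Height above start = (32.46 − 10.9) / 7.7 = 2.8 km
LCL altitude = 100 m + 2800 m = 2900 m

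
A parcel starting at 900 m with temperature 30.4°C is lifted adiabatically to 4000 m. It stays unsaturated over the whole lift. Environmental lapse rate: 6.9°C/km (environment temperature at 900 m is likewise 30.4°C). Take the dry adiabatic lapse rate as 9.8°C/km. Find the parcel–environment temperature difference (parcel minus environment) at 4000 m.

Parcel:
  900–4000 m, dry: Δz = 3.1 km ⇒ ΔT = -30.38°C; T = 0.02°C
Environment:
  900–4000 m, environment: Δz = 3.1 km ⇒ ΔT = -21.39°C; T = 9.01°C
T_parcel − T_env = 0.02 − 9.01 = -8.99°C

-8.99°C (parcel cooler than environment)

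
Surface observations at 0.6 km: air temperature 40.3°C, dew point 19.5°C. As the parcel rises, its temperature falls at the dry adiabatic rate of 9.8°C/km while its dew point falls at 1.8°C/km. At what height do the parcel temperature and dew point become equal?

3.2 km

T and T_d converge at 9.8 − 1.8 = 8°C per km
Height above start = (40.3 − 19.5) / 8 = 2.6 km
LCL altitude = 600 m + 2600 m = 3200 m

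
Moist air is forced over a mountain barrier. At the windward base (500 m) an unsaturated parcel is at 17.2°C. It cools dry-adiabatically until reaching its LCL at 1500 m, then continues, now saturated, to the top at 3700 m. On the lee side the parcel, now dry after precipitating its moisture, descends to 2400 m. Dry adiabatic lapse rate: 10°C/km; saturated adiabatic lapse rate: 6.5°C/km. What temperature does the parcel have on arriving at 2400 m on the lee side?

5.9°C

500 → 1500 m (dry, 10°C/km): ΔT = -10 × 1 = -10°C → T = 7.2°C
1500 → 3700 m (saturated, 6.5°C/km): ΔT = -6.5 × 2.2 = -14.3°C → T = -7.1°C
3700 → 2400 m (dry descent, 10°C/km): ΔT = +10 × 1.3 = +13°C → T = 5.9°C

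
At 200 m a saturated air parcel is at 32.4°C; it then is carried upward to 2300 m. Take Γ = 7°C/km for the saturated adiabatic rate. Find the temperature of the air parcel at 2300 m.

Saturated adiabatic to 2300 m: -7 × 2.1 km = -14.7°C, so T = 17.7°C.

17.7°C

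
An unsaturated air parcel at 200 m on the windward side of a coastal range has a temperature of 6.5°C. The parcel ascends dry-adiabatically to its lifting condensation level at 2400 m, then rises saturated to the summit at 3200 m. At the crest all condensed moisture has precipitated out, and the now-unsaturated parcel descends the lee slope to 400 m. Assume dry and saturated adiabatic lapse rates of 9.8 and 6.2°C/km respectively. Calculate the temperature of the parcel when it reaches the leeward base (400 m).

7.42°C

200–2400 m, dry: Δz = 2.2 km ⇒ ΔT = -21.56°C; T = -15.06°C
2400–3200 m, saturated: Δz = 0.8 km ⇒ ΔT = -4.96°C; T = -20.02°C
3200–400 m, dry descent: Δz = 2.8 km ⇒ ΔT = +27.44°C; T = 7.42°C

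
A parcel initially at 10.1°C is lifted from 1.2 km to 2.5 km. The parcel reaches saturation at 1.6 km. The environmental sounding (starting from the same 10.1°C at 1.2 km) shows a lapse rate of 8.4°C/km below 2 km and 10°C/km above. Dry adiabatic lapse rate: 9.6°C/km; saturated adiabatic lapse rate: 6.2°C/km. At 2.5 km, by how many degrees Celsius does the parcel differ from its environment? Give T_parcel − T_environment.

+2.3°C (parcel warmer than environment)

Parcel:
  From 1200 m to 1600 m (dry): cools by 9.6 × 0.4 = 3.84°C, giving 6.26°C.
  From 1600 m to 2500 m (saturated): cools by 6.2 × 0.9 = 5.58°C, giving 0.68°C.
Environment:
  From 1200 m to 2000 m (environment, lower layer): cools by 8.4 × 0.8 = 6.72°C, giving 3.38°C.
  From 2000 m to 2500 m (environment, upper layer): cools by 10 × 0.5 = 5°C, giving -1.62°C.
T_parcel − T_env = 0.68 − (-1.62) = +2.3°C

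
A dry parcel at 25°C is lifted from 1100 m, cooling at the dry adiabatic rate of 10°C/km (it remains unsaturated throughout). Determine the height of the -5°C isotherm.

Height above start = (25 − (-5)) / 10 = 3 km
Altitude = 1100 m + 3000 m = 4100 m

4100 m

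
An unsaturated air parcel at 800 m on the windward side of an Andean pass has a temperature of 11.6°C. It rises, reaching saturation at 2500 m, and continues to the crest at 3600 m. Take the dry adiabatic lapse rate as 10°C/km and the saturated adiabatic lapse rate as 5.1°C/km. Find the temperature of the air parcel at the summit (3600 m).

From 800 m to 2500 m (dry): cools by 10 × 1.7 = 17°C, giving -5.4°C.
From 2500 m to 3600 m (saturated): cools by 5.1 × 1.1 = 5.61°C, giving -11.01°C.

-11.01°C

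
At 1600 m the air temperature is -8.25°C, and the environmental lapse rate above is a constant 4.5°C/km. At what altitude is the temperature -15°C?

3100 m

Height above start = (-8.25 − (-15)) / 4.5 = 1.5 km
Altitude = 1600 m + 1500 m = 3100 m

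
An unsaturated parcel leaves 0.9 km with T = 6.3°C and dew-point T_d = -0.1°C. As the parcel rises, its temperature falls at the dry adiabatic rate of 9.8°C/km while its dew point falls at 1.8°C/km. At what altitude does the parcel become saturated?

1.7 km

T and T_d converge at 9.8 − 1.8 = 8°C per km
Height above start = (6.3 − (-0.1)) / 8 = 0.8 km
LCL altitude = 900 m + 800 m = 1700 m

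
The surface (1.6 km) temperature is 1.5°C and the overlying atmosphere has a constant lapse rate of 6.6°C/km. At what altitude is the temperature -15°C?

Height above start = (1.5 − (-15)) / 6.6 = 2.5 km
Altitude = 1600 m + 2500 m = 4100 m

4.1 km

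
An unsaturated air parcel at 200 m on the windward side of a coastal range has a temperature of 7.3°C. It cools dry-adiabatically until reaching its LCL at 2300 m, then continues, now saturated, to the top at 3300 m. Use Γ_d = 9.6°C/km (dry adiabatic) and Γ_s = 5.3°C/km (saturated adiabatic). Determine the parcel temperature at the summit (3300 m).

From 200 m to 2300 m (dry): cools by 9.6 × 2.1 = 20.16°C, giving -12.86°C.
From 2300 m to 3300 m (saturated): cools by 5.3 × 1 = 5.3°C, giving -18.16°C.

-18.16°C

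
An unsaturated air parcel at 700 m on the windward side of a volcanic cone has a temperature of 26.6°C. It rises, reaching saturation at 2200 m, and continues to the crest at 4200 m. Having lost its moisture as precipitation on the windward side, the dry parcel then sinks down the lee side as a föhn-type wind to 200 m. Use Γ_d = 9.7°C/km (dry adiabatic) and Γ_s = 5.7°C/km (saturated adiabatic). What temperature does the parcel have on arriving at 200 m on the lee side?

39.45°C

700 → 2200 m (dry, 9.7°C/km): ΔT = -9.7 × 1.5 = -14.55°C → T = 12.05°C
2200 → 4200 m (saturated, 5.7°C/km): ΔT = -5.7 × 2 = -11.4°C → T = 0.65°C
4200 → 200 m (dry descent, 9.7°C/km): ΔT = +9.7 × 4 = +38.8°C → T = 39.45°C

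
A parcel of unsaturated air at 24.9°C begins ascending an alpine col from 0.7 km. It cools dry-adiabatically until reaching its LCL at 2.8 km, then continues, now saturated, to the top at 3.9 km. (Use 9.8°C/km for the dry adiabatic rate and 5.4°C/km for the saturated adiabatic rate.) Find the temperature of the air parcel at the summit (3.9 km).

-1.62°C

From 700 m to 2800 m (dry): cools by 9.8 × 2.1 = 20.58°C, giving 4.32°C.
From 2800 m to 3900 m (saturated): cools by 5.4 × 1.1 = 5.94°C, giving -1.62°C.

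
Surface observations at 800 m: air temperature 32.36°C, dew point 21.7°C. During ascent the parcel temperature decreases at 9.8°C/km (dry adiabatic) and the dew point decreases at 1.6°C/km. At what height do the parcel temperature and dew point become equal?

2100 m

T and T_d converge at 9.8 − 1.6 = 8.2°C per km
Height above start = (32.36 − 21.7) / 8.2 = 1.3 km
LCL altitude = 800 m + 1300 m = 2100 m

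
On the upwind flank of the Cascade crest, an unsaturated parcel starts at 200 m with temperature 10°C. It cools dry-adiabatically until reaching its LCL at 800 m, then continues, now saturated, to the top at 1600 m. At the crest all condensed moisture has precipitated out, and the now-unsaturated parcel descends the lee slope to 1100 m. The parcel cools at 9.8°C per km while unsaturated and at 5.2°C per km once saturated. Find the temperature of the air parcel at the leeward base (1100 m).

4.86°C

Dry to 800 m: -9.8 × 0.6 km = -5.88°C, so T = 4.12°C.
Saturated to 1600 m: -5.2 × 0.8 km = -4.16°C, so T = -0.04°C.
Dry descent to 1100 m: +9.8 × 0.5 km = +4.9°C, so T = 4.86°C.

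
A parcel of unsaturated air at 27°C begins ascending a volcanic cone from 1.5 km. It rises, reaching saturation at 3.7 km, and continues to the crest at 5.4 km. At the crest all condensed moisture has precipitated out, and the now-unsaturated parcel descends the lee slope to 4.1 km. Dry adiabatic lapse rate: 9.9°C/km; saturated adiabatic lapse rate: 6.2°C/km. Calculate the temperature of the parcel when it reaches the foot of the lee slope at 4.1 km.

1500 → 3700 m (dry, 9.9°C/km): ΔT = -9.9 × 2.2 = -21.78°C → T = 5.22°C
3700 → 5400 m (saturated, 6.2°C/km): ΔT = -6.2 × 1.7 = -10.54°C → T = -5.32°C
5400 → 4100 m (dry descent, 9.9°C/km): ΔT = +9.9 × 1.3 = +12.87°C → T = 7.55°C

7.55°C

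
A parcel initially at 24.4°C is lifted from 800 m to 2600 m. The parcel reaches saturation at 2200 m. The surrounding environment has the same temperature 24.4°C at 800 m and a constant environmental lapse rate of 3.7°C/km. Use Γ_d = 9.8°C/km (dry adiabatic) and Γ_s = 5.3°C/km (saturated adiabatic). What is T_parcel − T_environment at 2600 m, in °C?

-9.18°C (parcel cooler than environment)

Parcel:
  Dry to 2200 m: -9.8 × 1.4 km = -13.72°C, so T = 10.68°C.
  Saturated to 2600 m: -5.3 × 0.4 km = -2.12°C, so T = 8.56°C.
Environment:
  Environment to 2600 m: -3.7 × 1.8 km = -6.66°C, so T = 17.74°C.
T_parcel − T_env = 8.56 − 17.74 = -9.18°C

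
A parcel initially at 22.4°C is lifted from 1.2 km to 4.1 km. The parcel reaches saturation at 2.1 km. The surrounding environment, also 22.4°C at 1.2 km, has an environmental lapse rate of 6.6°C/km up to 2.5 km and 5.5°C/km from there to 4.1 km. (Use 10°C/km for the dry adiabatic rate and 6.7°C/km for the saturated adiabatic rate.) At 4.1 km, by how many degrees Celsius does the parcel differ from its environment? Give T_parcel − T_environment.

-5.02°C (parcel cooler than environment)

Parcel:
  1200 → 2100 m (dry, 10°C/km): ΔT = -10 × 0.9 = -9°C → T = 13.4°C
  2100 → 4100 m (saturated, 6.7°C/km): ΔT = -6.7 × 2 = -13.4°C → T = 0°C
Environment:
  1200 → 2500 m (environment, lower layer, 6.6°C/km): ΔT = -6.6 × 1.3 = -8.58°C → T = 13.82°C
  2500 → 4100 m (environment, upper layer, 5.5°C/km): ΔT = -5.5 × 1.6 = -8.8°C → T = 5.02°C
T_parcel − T_env = 0 − 5.02 = -5.02°C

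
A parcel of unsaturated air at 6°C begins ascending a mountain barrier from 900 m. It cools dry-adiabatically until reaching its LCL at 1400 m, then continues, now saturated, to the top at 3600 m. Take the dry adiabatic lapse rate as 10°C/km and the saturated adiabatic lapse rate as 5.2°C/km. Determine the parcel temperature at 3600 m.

-10.44°C

From 900 m to 1400 m (dry): cools by 10 × 0.5 = 5°C, giving 1°C.
From 1400 m to 3600 m (saturated): cools by 5.2 × 2.2 = 11.44°C, giving -10.44°C.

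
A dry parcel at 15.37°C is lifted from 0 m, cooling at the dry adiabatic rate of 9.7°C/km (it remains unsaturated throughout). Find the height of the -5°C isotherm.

2100 m

Height above start = (15.37 − (-5)) / 9.7 = 2.1 km
Altitude = 0 m + 2100 m = 2100 m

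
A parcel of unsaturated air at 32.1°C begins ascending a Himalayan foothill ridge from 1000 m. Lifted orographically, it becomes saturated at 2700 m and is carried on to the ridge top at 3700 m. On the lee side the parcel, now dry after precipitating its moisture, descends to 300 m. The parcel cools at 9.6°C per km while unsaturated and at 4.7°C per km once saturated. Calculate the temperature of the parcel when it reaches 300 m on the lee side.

Dry to 2700 m: -9.6 × 1.7 km = -16.32°C, so T = 15.78°C.
Saturated to 3700 m: -4.7 × 1 km = -4.7°C, so T = 11.08°C.
Dry descent to 300 m: +9.6 × 3.4 km = +32.64°C, so T = 43.72°C.

43.72°C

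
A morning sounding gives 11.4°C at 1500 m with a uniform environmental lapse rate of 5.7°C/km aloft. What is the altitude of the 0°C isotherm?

3500 m

Height above start = (11.4 − 0) / 5.7 = 2 km
Altitude = 1500 m + 2000 m = 3500 m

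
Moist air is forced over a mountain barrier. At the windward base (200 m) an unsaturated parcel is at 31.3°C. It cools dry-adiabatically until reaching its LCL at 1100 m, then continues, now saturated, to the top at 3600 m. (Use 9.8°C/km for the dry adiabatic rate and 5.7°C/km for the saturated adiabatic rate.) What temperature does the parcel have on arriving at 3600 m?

200–1100 m, dry: Δz = 0.9 km ⇒ ΔT = -8.82°C; T = 22.48°C
1100–3600 m, saturated: Δz = 2.5 km ⇒ ΔT = -14.25°C; T = 8.23°C

8.23°C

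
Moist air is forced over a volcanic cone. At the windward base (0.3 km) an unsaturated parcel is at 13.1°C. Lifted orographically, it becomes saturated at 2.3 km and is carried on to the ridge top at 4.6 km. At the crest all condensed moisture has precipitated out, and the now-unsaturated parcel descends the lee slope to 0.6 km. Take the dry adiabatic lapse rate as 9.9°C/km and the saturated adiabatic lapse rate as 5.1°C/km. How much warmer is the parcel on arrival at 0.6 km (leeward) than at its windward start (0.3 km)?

Dry to 2300 m: -9.9 × 2 km = -19.8°C, so T = -6.7°C.
Saturated to 4600 m: -5.1 × 2.3 km = -11.73°C, so T = -18.43°C.
Dry descent to 600 m: +9.9 × 4 km = +39.6°C, so T = 21.17°C.
Net change vs windward start: 21.17 − 13.1 = +8.07°C

+8.07°C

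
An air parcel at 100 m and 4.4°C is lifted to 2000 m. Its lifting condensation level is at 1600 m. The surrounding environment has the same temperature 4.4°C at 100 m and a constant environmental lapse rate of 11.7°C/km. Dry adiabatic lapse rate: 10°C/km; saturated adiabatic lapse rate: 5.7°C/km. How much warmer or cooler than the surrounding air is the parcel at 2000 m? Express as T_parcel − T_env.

Parcel:
  100 → 1600 m (dry, 10°C/km): ΔT = -10 × 1.5 = -15°C → T = -10.6°C
  1600 → 2000 m (saturated, 5.7°C/km): ΔT = -5.7 × 0.4 = -2.28°C → T = -12.88°C
Environment:
  100 → 2000 m (environment, 11.7°C/km): ΔT = -11.7 × 1.9 = -22.23°C → T = -17.83°C
T_parcel − T_env = -12.88 − (-17.83) = +4.95°C

+4.95°C (parcel warmer than environment)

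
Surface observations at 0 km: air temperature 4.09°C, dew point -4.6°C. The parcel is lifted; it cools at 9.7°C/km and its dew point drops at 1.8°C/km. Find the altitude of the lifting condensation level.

T and T_d converge at 9.7 − 1.8 = 7.9°C per km
Height above start = (4.09 − (-4.6)) / 7.9 = 1.1 km
LCL altitude = 0 m + 1100 m = 1100 m

1.1 km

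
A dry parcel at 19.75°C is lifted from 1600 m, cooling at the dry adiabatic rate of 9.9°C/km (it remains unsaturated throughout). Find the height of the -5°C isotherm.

4100 m

Height above start = (19.75 − (-5)) / 9.9 = 2.5 km
Altitude = 1600 m + 2500 m = 4100 m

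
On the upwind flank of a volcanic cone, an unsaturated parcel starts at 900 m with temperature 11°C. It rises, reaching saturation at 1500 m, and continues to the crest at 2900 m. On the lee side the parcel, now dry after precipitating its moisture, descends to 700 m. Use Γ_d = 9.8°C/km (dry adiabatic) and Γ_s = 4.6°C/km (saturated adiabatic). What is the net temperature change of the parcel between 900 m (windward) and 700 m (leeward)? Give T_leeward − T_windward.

+9.24°C

Dry to 1500 m: -9.8 × 0.6 km = -5.88°C, so T = 5.12°C.
Saturated to 2900 m: -4.6 × 1.4 km = -6.44°C, so T = -1.32°C.
Dry descent to 700 m: +9.8 × 2.2 km = +21.56°C, so T = 20.24°C.
Net change vs windward start: 20.24 − 11 = +9.24°C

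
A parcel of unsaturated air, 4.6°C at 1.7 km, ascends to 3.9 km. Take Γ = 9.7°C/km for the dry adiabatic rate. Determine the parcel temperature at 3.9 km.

1700 → 3900 m (dry adiabatic, 9.7°C/km): ΔT = -9.7 × 2.2 = -21.34°C → T = -16.74°C

-16.74°C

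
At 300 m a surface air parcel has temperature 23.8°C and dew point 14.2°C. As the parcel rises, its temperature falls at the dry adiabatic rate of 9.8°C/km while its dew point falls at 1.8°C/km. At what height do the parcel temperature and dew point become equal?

T and T_d converge at 9.8 − 1.8 = 8°C per km
Height above start = (23.8 − 14.2) / 8 = 1.2 km
LCL altitude = 300 m + 1200 m = 1500 m

1500 m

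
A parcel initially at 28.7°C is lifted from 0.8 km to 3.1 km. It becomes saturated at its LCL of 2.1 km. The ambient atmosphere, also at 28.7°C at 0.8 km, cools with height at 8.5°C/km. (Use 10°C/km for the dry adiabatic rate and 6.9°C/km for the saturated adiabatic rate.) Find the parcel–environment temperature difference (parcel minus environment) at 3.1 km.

Parcel:
  800–2100 m, dry: Δz = 1.3 km ⇒ ΔT = -13°C; T = 15.7°C
  2100–3100 m, saturated: Δz = 1 km ⇒ ΔT = -6.9°C; T = 8.8°C
Environment:
  800–3100 m, environment: Δz = 2.3 km ⇒ ΔT = -19.55°C; T = 9.15°C
T_parcel − T_env = 8.8 − 9.15 = -0.35°C

-0.35°C (parcel cooler than environment)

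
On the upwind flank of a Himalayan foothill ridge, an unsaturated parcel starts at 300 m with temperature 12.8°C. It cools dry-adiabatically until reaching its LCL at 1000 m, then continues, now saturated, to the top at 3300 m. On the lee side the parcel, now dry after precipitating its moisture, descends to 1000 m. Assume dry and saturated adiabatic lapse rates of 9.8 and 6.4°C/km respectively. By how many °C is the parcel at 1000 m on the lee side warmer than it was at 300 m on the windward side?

300 → 1000 m (dry, 9.8°C/km): ΔT = -9.8 × 0.7 = -6.86°C → T = 5.94°C
1000 → 3300 m (saturated, 6.4°C/km): ΔT = -6.4 × 2.3 = -14.72°C → T = -8.78°C
3300 → 1000 m (dry descent, 9.8°C/km): ΔT = +9.8 × 2.3 = +22.54°C → T = 13.76°C
Net change vs windward start: 13.76 − 12.8 = +0.96°C

+0.96°C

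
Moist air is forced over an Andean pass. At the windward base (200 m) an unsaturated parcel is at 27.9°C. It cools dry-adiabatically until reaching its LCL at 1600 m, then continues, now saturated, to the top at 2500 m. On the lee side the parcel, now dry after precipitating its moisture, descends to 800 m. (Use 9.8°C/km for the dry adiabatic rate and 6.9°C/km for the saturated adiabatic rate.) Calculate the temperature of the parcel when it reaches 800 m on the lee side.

24.63°C

200 → 1600 m (dry, 9.8°C/km): ΔT = -9.8 × 1.4 = -13.72°C → T = 14.18°C
1600 → 2500 m (saturated, 6.9°C/km): ΔT = -6.9 × 0.9 = -6.21°C → T = 7.97°C
2500 → 800 m (dry descent, 9.8°C/km): ΔT = +9.8 × 1.7 = +16.66°C → T = 24.63°C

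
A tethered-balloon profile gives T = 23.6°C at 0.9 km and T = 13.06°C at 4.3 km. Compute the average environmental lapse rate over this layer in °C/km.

Γ = −ΔT/Δz = (23.6 − 13.06) / (4300 − 900) m
  = 10.54°C / 3.4 km = 3.1°C/km

3.1°C/km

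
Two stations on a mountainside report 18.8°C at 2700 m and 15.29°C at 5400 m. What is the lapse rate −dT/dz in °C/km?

1.3°C/km

Γ = −ΔT/Δz = (18.8 − 15.29) / (5400 − 2700) m
  = 3.51°C / 2.7 km = 1.3°C/km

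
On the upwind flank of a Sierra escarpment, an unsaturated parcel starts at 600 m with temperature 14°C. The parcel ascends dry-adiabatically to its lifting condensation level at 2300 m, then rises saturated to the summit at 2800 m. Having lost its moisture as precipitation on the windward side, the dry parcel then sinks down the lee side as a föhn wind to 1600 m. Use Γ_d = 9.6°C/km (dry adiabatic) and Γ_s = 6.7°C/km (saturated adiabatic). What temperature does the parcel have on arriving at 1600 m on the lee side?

5.85°C

Dry to 2300 m: -9.6 × 1.7 km = -16.32°C, so T = -2.32°C.
Saturated to 2800 m: -6.7 × 0.5 km = -3.35°C, so T = -5.67°C.
Dry descent to 1600 m: +9.6 × 1.2 km = +11.52°C, so T = 5.85°C.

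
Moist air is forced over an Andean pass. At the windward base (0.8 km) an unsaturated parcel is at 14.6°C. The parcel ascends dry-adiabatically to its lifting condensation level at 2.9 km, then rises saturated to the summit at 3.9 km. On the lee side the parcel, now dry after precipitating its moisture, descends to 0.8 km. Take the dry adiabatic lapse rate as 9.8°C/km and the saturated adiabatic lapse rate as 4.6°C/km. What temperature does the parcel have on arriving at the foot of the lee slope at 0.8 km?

From 800 m to 2900 m (dry): cools by 9.8 × 2.1 = 20.58°C, giving -5.98°C.
From 2900 m to 3900 m (saturated): cools by 4.6 × 1 = 4.6°C, giving -10.58°C.
From 3900 m to 800 m (dry descent): warms by 9.8 × 3.1 = 30.38°C, giving 19.8°C.

19.8°C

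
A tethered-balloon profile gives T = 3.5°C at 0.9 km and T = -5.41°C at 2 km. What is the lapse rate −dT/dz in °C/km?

Γ = −ΔT/Δz = (3.5 − (-5.41)) / (2000 − 900) m
  = 8.91°C / 1.1 km = 8.1°C/km

8.1°C/km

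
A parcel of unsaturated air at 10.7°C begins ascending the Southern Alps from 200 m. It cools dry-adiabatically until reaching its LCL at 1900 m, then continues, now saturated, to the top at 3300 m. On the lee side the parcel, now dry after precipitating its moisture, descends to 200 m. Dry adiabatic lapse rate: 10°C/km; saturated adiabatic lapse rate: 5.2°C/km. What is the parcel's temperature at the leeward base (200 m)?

200–1900 m, dry: Δz = 1.7 km ⇒ ΔT = -17°C; T = -6.3°C
1900–3300 m, saturated: Δz = 1.4 km ⇒ ΔT = -7.28°C; T = -13.58°C
3300–200 m, dry descent: Δz = 3.1 km ⇒ ΔT = +31°C; T = 17.42°C

17.42°C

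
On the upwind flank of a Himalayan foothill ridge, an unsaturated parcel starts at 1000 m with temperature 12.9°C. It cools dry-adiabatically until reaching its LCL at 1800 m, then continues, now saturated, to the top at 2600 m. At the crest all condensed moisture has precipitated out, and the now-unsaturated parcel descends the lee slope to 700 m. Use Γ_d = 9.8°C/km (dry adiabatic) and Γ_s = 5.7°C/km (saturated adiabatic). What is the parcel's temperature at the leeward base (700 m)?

19.12°C

From 1000 m to 1800 m (dry): cools by 9.8 × 0.8 = 7.84°C, giving 5.06°C.
From 1800 m to 2600 m (saturated): cools by 5.7 × 0.8 = 4.56°C, giving 0.5°C.
From 2600 m to 700 m (dry descent): warms by 9.8 × 1.9 = 18.62°C, giving 19.12°C.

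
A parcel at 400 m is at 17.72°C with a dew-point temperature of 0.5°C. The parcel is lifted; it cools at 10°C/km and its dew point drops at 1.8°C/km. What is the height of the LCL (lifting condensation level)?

T and T_d converge at 10 − 1.8 = 8.2°C per km
Height above start = (17.72 − 0.5) / 8.2 = 2.1 km
LCL altitude = 400 m + 2100 m = 2500 m

2500 m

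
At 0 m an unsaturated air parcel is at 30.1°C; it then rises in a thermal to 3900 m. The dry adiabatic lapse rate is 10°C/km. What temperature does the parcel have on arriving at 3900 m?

0 → 3900 m (dry adiabatic, 10°C/km): ΔT = -10 × 3.9 = -39°C → T = -8.9°C

-8.9°C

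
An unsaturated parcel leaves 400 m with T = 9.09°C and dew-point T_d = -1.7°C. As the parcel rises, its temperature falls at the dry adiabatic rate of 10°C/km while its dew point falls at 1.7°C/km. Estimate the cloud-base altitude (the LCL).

1700 m

T and T_d converge at 10 − 1.7 = 8.3°C per km
Height above start = (9.09 − (-1.7)) / 8.3 = 1.3 km
LCL altitude = 400 m + 1300 m = 1700 m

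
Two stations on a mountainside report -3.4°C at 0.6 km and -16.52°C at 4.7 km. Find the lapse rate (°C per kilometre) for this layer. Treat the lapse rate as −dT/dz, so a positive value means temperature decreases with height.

Γ = −ΔT/Δz = (-3.4 − (-16.52)) / (4700 − 600) m
  = 13.12°C / 4.1 km = 3.2°C/km

3.2°C/km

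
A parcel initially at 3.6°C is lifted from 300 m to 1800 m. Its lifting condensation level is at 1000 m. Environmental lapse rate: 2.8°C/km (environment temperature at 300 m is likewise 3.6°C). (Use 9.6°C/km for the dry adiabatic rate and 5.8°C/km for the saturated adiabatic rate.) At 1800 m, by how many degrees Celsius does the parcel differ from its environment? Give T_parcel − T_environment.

-7.16°C (parcel cooler than environment)

Parcel:
  From 300 m to 1000 m (dry): cools by 9.6 × 0.7 = 6.72°C, giving -3.12°C.
  From 1000 m to 1800 m (saturated): cools by 5.8 × 0.8 = 4.64°C, giving -7.76°C.
Environment:
  From 300 m to 1800 m (environment): cools by 2.8 × 1.5 = 4.2°C, giving -0.6°C.
T_parcel − T_env = -7.76 − (-0.6) = -7.16°C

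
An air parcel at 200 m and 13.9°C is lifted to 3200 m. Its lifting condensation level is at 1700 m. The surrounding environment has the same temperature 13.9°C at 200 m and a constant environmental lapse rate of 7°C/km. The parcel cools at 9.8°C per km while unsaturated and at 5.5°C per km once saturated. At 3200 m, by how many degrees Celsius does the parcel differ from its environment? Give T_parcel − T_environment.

Parcel:
  From 200 m to 1700 m (dry): cools by 9.8 × 1.5 = 14.7°C, giving -0.8°C.
  From 1700 m to 3200 m (saturated): cools by 5.5 × 1.5 = 8.25°C, giving -9.05°C.
Environment:
  From 200 m to 3200 m (environment): cools by 7 × 3 = 21°C, giving -7.1°C.
T_parcel − T_env = -9.05 − (-7.1) = -1.95°C

-1.95°C (parcel cooler than environment)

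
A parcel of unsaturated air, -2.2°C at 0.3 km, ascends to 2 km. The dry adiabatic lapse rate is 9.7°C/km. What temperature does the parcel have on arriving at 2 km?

-18.69°C

300 → 2000 m (dry adiabatic, 9.7°C/km): ΔT = -9.7 × 1.7 = -16.49°C → T = -18.69°C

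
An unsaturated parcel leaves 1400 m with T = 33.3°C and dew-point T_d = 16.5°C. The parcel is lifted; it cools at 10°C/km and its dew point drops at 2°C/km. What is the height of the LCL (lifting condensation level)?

T and T_d converge at 10 − 2 = 8°C per km
Height above start = (33.3 − 16.5) / 8 = 2.1 km
LCL altitude = 1400 m + 2100 m = 3500 m

3500 m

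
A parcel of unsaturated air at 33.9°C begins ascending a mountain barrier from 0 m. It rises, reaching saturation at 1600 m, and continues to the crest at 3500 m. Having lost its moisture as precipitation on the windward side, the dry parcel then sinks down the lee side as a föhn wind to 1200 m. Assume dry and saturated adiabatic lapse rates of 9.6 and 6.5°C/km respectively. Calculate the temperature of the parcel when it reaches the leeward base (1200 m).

28.27°C

From 0 m to 1600 m (dry): cools by 9.6 × 1.6 = 15.36°C, giving 18.54°C.
From 1600 m to 3500 m (saturated): cools by 6.5 × 1.9 = 12.35°C, giving 6.19°C.
From 3500 m to 1200 m (dry descent): warms by 9.6 × 2.3 = 22.08°C, giving 28.27°C.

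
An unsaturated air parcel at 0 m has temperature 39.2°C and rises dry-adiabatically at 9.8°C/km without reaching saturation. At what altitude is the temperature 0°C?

Height above start = (39.2 − 0) / 9.8 = 4 km
Altitude = 0 m + 4000 m = 4000 m

4000 m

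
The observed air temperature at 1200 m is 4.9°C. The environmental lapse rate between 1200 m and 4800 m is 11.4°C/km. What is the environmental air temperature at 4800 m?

Environmental to 4800 m: -11.4 × 3.6 km = -41.04°C, so T = -36.14°C.

-36.14°C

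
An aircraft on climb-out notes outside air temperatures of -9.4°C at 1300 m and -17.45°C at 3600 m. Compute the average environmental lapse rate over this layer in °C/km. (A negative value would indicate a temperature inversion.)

Γ = −ΔT/Δz = (-9.4 − (-17.45)) / (3600 − 1300) m
  = 8.05°C / 2.3 km = 3.5°C/km

3.5°C/km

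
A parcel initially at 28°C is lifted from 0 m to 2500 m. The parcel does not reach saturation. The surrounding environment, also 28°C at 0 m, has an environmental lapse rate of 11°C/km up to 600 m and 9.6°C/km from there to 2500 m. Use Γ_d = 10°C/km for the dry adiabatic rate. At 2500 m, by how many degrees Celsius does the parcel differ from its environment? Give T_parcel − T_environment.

Parcel:
  0–2500 m, dry: Δz = 2.5 km ⇒ ΔT = -25°C; T = 3°C
Environment:
  0–600 m, environment, lower layer: Δz = 0.6 km ⇒ ΔT = -6.6°C; T = 21.4°C
  600–2500 m, environment, upper layer: Δz = 1.9 km ⇒ ΔT = -18.24°C; T = 3.16°C
T_parcel − T_env = 3 − 3.16 = -0.16°C

-0.16°C (parcel cooler than environment)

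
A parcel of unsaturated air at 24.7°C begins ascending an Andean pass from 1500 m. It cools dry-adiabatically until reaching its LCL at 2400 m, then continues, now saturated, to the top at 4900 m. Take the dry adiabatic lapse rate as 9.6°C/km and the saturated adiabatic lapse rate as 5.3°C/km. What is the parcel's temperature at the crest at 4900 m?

2.81°C

From 1500 m to 2400 m (dry): cools by 9.6 × 0.9 = 8.64°C, giving 16.06°C.
From 2400 m to 4900 m (saturated): cools by 5.3 × 2.5 = 13.25°C, giving 2.81°C.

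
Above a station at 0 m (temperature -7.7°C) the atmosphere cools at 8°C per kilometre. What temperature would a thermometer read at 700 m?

From 0 m to 700 m (environmental): cools by 8 × 0.7 = 5.6°C, giving -13.3°C.

-13.3°C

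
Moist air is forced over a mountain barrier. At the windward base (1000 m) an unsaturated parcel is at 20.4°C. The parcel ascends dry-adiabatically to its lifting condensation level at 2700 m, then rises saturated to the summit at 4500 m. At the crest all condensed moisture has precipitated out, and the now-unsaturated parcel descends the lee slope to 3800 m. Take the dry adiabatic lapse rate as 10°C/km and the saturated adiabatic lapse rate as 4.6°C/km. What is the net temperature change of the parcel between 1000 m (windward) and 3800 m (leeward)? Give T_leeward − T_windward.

-18.28°C

1000 → 2700 m (dry, 10°C/km): ΔT = -10 × 1.7 = -17°C → T = 3.4°C
2700 → 4500 m (saturated, 4.6°C/km): ΔT = -4.6 × 1.8 = -8.28°C → T = -4.88°C
4500 → 3800 m (dry descent, 10°C/km): ΔT = +10 × 0.7 = +7°C → T = 2.12°C
Net change vs windward start: 2.12 − 20.4 = -18.28°C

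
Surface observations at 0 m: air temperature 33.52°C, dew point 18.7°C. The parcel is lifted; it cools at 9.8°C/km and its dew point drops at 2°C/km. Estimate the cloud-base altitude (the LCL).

T and T_d converge at 9.8 − 2 = 7.8°C per km
Height above start = (33.52 − 18.7) / 7.8 = 1.9 km
LCL altitude = 0 m + 1900 m = 1900 m

1900 m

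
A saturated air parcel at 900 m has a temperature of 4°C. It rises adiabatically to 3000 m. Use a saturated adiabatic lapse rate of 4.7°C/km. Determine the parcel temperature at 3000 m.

900 → 3000 m (saturated adiabatic, 4.7°C/km): ΔT = -4.7 × 2.1 = -9.87°C → T = -5.87°C

-5.87°C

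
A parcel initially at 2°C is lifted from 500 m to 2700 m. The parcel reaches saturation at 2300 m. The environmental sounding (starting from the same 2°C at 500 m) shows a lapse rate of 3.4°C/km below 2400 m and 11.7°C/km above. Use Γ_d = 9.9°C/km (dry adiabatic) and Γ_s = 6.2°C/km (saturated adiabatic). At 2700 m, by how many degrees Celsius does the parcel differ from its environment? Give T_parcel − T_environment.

-10.33°C (parcel cooler than environment)

Parcel:
  Dry to 2300 m: -9.9 × 1.8 km = -17.82°C, so T = -15.82°C.
  Saturated to 2700 m: -6.2 × 0.4 km = -2.48°C, so T = -18.3°C.
Environment:
  Environment, lower layer to 2400 m: -3.4 × 1.9 km = -6.46°C, so T = -4.46°C.
  Environment, upper layer to 2700 m: -11.7 × 0.3 km = -3.51°C, so T = -7.97°C.
T_parcel − T_env = -18.3 − (-7.97) = -10.33°C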